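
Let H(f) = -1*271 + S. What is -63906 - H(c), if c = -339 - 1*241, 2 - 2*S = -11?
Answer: -127283/2 ≈ -63642.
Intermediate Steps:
S = 13/2 (S = 1 - 1/2*(-11) = 1 + 11/2 = 13/2 ≈ 6.5000)
c = -580 (c = -339 - 241 = -580)
H(f) = -529/2 (H(f) = -1*271 + 13/2 = -271 + 13/2 = -529/2)
-63906 - H(c) = -63906 - 1*(-529/2) = -63906 + 529/2 = -127283/2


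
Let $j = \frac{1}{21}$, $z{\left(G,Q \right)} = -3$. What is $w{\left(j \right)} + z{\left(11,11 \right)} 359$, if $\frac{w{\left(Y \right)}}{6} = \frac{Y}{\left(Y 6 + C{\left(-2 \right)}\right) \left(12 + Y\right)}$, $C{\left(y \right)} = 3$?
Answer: $- \frac{6267021}{5819} \approx -1077.0$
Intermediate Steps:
$j = \frac{1}{21} \approx 0.047619$
$w{\left(Y \right)} = \frac{6 Y}{\left(3 + 6 Y\right) \left(12 + Y\right)}$ ($w{\left(Y \right)} = 6 \frac{Y}{\left(Y 6 + 3\right) \left(12 + Y\right)} = 6 \frac{Y}{\left(6 Y + 3\right) \left(12 + Y\right)} = 6 \frac{Y}{\left(3 + 6 Y\right) \left(12 + Y\right)} = \frac{6 Y}{\left(3 + 6 Y\right) \left(12 + Y\right)}$)
$w{\left(j \right)} + z{\left(11,11 \right)} 359 = 2 \cdot \frac{1}{21} \frac{1}{12 + \frac{2}{441} + 25 \cdot \frac{1}{21}} - 1077 = 2 \cdot \frac{1}{21} \frac{1}{12 + 2 \cdot \frac{1}{441} + \frac{25}{21}} - 1077 = 2 \cdot \frac{1}{21} \frac{1}{12 + \frac{2}{441} + \frac{25}{21}} - 1077 = 2 \cdot \frac{1}{21} \frac{1}{\frac{5819}{441}} - 1077 = 2 \cdot \frac{1}{21} \cdot \frac{441}{5819} - 1077 = \frac{42}{5819} - 1077 = - \frac{6267021}{5819}$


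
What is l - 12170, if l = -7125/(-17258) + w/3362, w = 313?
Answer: -176522758329/14505349 ≈ -12170.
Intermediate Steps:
l = 7339001/14505349 (l = -7125/(-17258) + 313/3362 = -7125*(-1/17258) + 313*(1/3362) = 7125/17258 + 313/3362 = 7339001/14505349 ≈ 0.50595)
l - 12170 = 7339001/14505349 - 12170 = -176522758329/14505349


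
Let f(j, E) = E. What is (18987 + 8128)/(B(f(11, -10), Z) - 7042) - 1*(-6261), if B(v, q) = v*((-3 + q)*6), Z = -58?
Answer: 21147587/3382 ≈ 6253.0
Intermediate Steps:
B(v, q) = v*(-18 + 6*q)
(18987 + 8128)/(B(f(11, -10), Z) - 7042) - 1*(-6261) = (18987 + 8128)/(6*(-10)*(-3 - 58) - 7042) - 1*(-6261) = 27115/(6*(-10)*(-61) - 7042) + 6261 = 27115/(3660 - 7042) + 6261 = 27115/(-3382) + 6261 = 27115*(-1/3382) + 6261 = -27115/3382 + 6261 = 21147587/3382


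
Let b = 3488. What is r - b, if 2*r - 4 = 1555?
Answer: -5417/2 ≈ -2708.5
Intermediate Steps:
r = 1559/2 (r = 2 + (½)*1555 = 2 + 1555/2 = 1559/2 ≈ 779.50)
r - b = 1559/2 - 1*3488 = 1559/2 - 3488 = -5417/2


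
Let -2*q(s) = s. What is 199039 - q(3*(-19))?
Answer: 398021/2 ≈ 1.9901e+5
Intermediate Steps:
q(s) = -s/2
199039 - q(3*(-19)) = 199039 - (-1)*3*(-19)/2 = 199039 - (-1)*(-57)/2 = 199039 - 1*57/2 = 199039 - 57/2 = 398021/2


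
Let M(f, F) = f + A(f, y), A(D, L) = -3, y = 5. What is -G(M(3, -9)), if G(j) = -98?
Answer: 98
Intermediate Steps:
M(f, F) = -3 + f (M(f, F) = f - 3 = -3 + f)
-G(M(3, -9)) = -1*(-98) = 98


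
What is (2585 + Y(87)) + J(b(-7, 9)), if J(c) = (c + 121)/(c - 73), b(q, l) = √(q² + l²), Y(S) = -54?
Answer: 13149706/5199 - 194*√130/5199 ≈ 2528.9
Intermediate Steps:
b(q, l) = √(l² + q²)
J(c) = (121 + c)/(-73 + c)
(2585 + Y(87)) + J(b(-7, 9)) = (2585 - 54) + (121 + √(9² + (-7)²))/(-73 + √(9² + (-7)²)) = 2531 + (121 + √(81 + 49))/(-73 + √(81 + 49)) = 2531 + (121 + √130)/(-73 + √130)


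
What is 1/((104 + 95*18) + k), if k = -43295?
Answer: -1/41481 ≈ -2.4107e-5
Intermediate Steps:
1/((104 + 95*18) + k) = 1/((104 + 95*18) - 43295) = 1/((104 + 1710) - 43295) = 1/(1814 - 43295) = 1/(-41481) = -1/41481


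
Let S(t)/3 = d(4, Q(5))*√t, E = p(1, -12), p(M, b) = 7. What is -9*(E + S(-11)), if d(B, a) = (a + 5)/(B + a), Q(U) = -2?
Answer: -63 - 81*I*√11/2 ≈ -63.0 - 134.32*I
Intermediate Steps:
E = 7
d(B, a) = (5 + a)/(B + a)
S(t) = 9*√t/2 (S(t) = 3*(((5 - 2)/(4 - 2))*√t) = 3*((3/2)*√t) = 3*(((½)*3)*√t) = 3*(3*√t/2) = 9*√t/2)
-9*(E + S(-11)) = -9*(7 + 9*√(-11)/2) = -9*(7 + 9*(I*√11)/2) = -9*(7 + 9*I*√11/2) = -63 - 81*I*√11/2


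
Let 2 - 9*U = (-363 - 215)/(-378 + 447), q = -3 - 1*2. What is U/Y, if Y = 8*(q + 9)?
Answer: 179/4968 ≈ 0.036031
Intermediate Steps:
q = -5 (q = -3 - 2 = -5)
Y = 32 (Y = 8*(-5 + 9) = 8*4 = 32)
U = 716/621 (U = 2/9 - (-363 - 215)/(9*(-378 + 447)) = 2/9 - (-578)/(9*69) = 2/9 - 1/9*(-578/69) = 2/9 + 578/621 = 716/621 ≈ 1.1530)
U/Y = (716/621)/32 = (716/621)*(1/32) = 179/4968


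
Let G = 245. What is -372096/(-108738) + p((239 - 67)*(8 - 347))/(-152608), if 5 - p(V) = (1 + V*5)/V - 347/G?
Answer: 6438056869665857/1881405138963840 ≈ 3.4219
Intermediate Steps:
p(V) = 1572/245 - (1 + 5*V)/V (p(V) = 5 - ((1 + V*5)/V - 347/245) = 5 - ((1 + 5*V)/V - 347*1/245) = 5 - ((1 + 5*V)/V - 347/245) = 5 - (-347/245 + (1 + 5*V)/V) = 5 + (347/245 - (1 + 5*V)/V) = 1572/245 - (1 + 5*V)/V)
-372096/(-108738) + p((239 - 67)*(8 - 347))/(-152608) = -372096/(-108738) + (347/245 - 1/((239 - 67)*(8 - 347)))/(-152608) = -372096*(-1/108738) + (347/245 - 1/(172*(-339)))*(-1/152608) = 20672/6041 + (347/245 - 1/(-58308))*(-1/152608) = 20672/6041 + (347/245 - 1*(-1/58308))*(-1/152608) = 20672/6041 + (347/245 + 1/58308)*(-1/152608) = 20672/6041 + (20233121/14285460)*(-1/152608) = 20672/6041 - 20233121/2180075479680 = 6438056869665857/1881405138963840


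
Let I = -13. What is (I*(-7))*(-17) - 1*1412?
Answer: -2959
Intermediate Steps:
(I*(-7))*(-17) - 1*1412 = -13*(-7)*(-17) - 1*1412 = 91*(-17) - 1412 = -1547 - 1412 = -2959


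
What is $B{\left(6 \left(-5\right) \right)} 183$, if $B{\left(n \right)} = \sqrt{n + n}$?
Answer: $366 i \sqrt{15} \approx 1417.5 i$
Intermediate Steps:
$B{\left(n \right)} = \sqrt{2} \sqrt{n}$ ($B{\left(n \right)} = \sqrt{2 n} = \sqrt{2} \sqrt{n}$)
$B{\left(6 \left(-5\right) \right)} 183 = \sqrt{2} \sqrt{6 \left(-5\right)} 183 = \sqrt{2} \sqrt{-30} \cdot 183 = \sqrt{2} i \sqrt{30} \cdot 183 = 2 i \sqrt{15} \cdot 183 = 366 i \sqrt{15}$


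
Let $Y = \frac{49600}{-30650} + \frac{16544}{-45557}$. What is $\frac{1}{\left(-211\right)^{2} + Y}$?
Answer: $\frac{27926441}{1243257745745} \approx 2.2462 \cdot 10^{-5}$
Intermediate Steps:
$Y = - \frac{55334016}{27926441}$ ($Y = 49600 \left(- \frac{1}{30650}\right) + 16544 \left(- \frac{1}{45557}\right) = - \frac{992}{613} - \frac{16544}{45557} = - \frac{55334016}{27926441} \approx -1.9814$)
$\frac{1}{\left(-211\right)^{2} + Y} = \frac{1}{\left(-211\right)^{2} - \frac{55334016}{27926441}} = \frac{1}{44521 - \frac{55334016}{27926441}} = \frac{1}{\frac{1243257745745}{27926441}} = \frac{27926441}{1243257745745}$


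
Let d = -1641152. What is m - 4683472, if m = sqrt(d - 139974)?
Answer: -4683472 + I*sqrt(1781126) ≈ -4.6835e+6 + 1334.6*I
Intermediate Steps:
m = I*sqrt(1781126) (m = sqrt(-1641152 - 139974) = sqrt(-1781126) = I*sqrt(1781126) ≈ 1334.6*I)
m - 4683472 = I*sqrt(1781126) - 4683472 = -4683472 + I*sqrt(1781126)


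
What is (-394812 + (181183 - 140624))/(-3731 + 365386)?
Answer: -354253/361655 ≈ -0.97953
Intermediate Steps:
(-394812 + (181183 - 140624))/(-3731 + 365386) = (-394812 + 40559)/361655 = -354253*1/361655 = -354253/361655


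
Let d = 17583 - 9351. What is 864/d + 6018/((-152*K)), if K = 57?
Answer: -292045/495292 ≈ -0.58964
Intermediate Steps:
d = 8232
864/d + 6018/((-152*K)) = 864/8232 + 6018/((-152*57)) = 864*(1/8232) + 6018/(-8664) = 36/343 + 6018*(-1/8664) = 36/343 - 1003/1444 = -292045/495292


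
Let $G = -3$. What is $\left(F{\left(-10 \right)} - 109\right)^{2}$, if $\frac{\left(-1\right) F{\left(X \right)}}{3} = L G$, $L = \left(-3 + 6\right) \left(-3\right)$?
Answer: $36100$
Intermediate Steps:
$L = -9$ ($L = 3 \left(-3\right) = -9$)
$F{\left(X \right)} = -81$ ($F{\left(X \right)} = - 3 \left(\left(-9\right) \left(-3\right)\right) = \left(-3\right) 27 = -81$)
$\left(F{\left(-10 \right)} - 109\right)^{2} = \left(-81 - 109\right)^{2} = \left(-190\right)^{2} = 36100$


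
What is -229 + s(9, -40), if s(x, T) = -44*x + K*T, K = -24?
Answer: 335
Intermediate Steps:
s(x, T) = -44*x - 24*T
-229 + s(9, -40) = -229 + (-44*9 - 24*(-40)) = -229 + (-396 + 960) = -229 + 564 = 335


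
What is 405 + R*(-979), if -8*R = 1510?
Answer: 740765/4 ≈ 1.8519e+5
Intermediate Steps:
R = -755/4 (R = -1/8*1510 = -755/4 ≈ -188.75)
405 + R*(-979) = 405 - 755/4*(-979) = 405 + 739145/4 = 740765/4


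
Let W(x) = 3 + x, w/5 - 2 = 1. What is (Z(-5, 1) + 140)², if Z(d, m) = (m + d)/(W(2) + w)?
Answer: 488601/25 ≈ 19544.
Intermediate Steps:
w = 15 (w = 10 + 5*1 = 10 + 5 = 15)
Z(d, m) = d/20 + m/20 (Z(d, m) = (m + d)/((3 + 2) + 15) = (d + m)/(5 + 15) = (d + m)/20 = (d + m)*(1/20) = d/20 + m/20)
(Z(-5, 1) + 140)² = (((1/20)*(-5) + (1/20)*1) + 140)² = ((-¼ + 1/20) + 140)² = (-⅕ + 140)² = (699/5)² = 488601/25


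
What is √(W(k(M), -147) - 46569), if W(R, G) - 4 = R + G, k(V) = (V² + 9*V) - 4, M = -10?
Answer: 11*I*√386 ≈ 216.12*I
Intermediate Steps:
k(V) = -4 + V² + 9*V
W(R, G) = 4 + G + R (W(R, G) = 4 + (R + G) = 4 + (G + R) = 4 + G + R)
√(W(k(M), -147) - 46569) = √((4 - 147 + (-4 + (-10)² + 9*(-10))) - 46569) = √((4 - 147 + (-4 + 100 - 90)) - 46569) = √((4 - 147 + 6) - 46569) = √(-137 - 46569) = √(-46706) = 11*I*√386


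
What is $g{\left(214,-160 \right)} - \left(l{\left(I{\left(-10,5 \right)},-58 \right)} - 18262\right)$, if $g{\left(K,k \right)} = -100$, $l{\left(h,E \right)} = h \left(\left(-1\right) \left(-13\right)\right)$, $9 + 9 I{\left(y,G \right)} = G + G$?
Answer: $\frac{163445}{9} \approx 18161.0$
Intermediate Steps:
$I{\left(y,G \right)} = -1 + \frac{2 G}{9}$ ($I{\left(y,G \right)} = -1 + \frac{G + G}{9} = -1 + \frac{2 G}{9}$)
$l{\left(h,E \right)} = 13 h$ ($l{\left(h,E \right)} = h 13 = 13 h$)
$g{\left(214,-160 \right)} - \left(l{\left(I{\left(-10,5 \right)},-58 \right)} - 18262\right) = -100 - \left(13 \left(-1 + \frac{2}{9} \cdot 5\right) - 18262\right) = -100 - \left(13 \left(-1 + \frac{10}{9}\right) - 18262\right) = -100 - \left(13 \cdot \frac{1}{9} - 18262\right) = -100 - \left(\frac{13}{9} - 18262\right) = -100 - - \frac{164345}{9} = -100 + \frac{164345}{9} = \frac{163445}{9}$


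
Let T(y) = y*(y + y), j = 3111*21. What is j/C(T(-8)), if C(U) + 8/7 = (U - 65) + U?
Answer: 152439/443 ≈ 344.11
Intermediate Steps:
j = 65331
T(y) = 2*y² (T(y) = y*(2*y) = 2*y²)
C(U) = -463/7 + 2*U (C(U) = -8/7 + ((U - 65) + U) = -8/7 + ((-65 + U) + U) = -8/7 + (-65 + 2*U) = -463/7 + 2*U)
j/C(T(-8)) = 65331/(-463/7 + 2*(2*(-8)²)) = 65331/(-463/7 + 2*(2*64)) = 65331/(-463/7 + 2*128) = 65331/(-463/7 + 256) = 65331/(1329/7) = 65331*(7/1329) = 152439/443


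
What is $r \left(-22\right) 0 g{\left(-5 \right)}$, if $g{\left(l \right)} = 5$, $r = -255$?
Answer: $0$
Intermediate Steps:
$r \left(-22\right) 0 g{\left(-5 \right)} = - 255 \left(-22\right) 0 \cdot 5 = - 255 \cdot 0 \cdot 5 = \left(-255\right) 0 = 0$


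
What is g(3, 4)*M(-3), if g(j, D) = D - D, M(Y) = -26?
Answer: 0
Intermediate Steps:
g(j, D) = 0
g(3, 4)*M(-3) = 0*(-26) = 0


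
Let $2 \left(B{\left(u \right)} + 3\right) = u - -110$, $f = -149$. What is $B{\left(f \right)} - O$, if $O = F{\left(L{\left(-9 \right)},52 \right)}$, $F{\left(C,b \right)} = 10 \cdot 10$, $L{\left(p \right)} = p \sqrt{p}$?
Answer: $- \frac{245}{2} \approx -122.5$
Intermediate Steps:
$L{\left(p \right)} = p^{\frac{3}{2}}$
$F{\left(C,b \right)} = 100$
$O = 100$
$B{\left(u \right)} = 52 + \frac{u}{2}$ ($B{\left(u \right)} = -3 + \frac{u - -110}{2} = -3 + \frac{u + 110}{2} = -3 + \frac{110 + u}{2} = -3 + \left(55 + \frac{u}{2}\right) = 52 + \frac{u}{2}$)
$B{\left(f \right)} - O = \left(52 + \frac{1}{2} \left(-149\right)\right) - 100 = \left(52 - \frac{149}{2}\right) - 100 = - \frac{45}{2} - 100 = - \frac{245}{2}$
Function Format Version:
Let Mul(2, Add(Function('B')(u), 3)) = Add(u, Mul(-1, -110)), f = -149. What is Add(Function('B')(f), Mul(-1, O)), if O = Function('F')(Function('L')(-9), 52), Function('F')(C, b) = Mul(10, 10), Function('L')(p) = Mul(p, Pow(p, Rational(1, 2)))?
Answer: Rational(-245, 2) ≈ -122.50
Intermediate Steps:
Function('L')(p) = Pow(p, Rational(3, 2))
Function('F')(C, b) = 100
O = 100
Function('B')(u) = Add(52, Mul(Rational(1, 2), u)) (Function('B')(u) = Add(-3, Mul(Rational(1, 2), Add(u, Mul(-1, -110)))) = Add(-3, Mul(Rational(1, 2), Add(u, 110))) = Add(-3, Mul(Rational(1, 2), Add(110, u))) = Add(-3, Add(55, Mul(Rational(1, 2), u))) = Add(52, Mul(Rational(1, 2), u)))
Add(Function('B')(f), Mul(-1, O)) = Add(Add(52, Mul(Rational(1, 2), -149)), Mul(-1, 100)) = Add(Add(52, Rational(-149, 2)), -100) = Add(Rational(-45, 2), -100) = Rational(-245, 2)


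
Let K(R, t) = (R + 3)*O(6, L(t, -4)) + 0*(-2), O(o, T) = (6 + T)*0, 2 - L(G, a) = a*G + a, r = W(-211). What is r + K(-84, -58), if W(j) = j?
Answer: -211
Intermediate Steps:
r = -211
L(G, a) = 2 - a - G*a (L(G, a) = 2 - (a*G + a) = 2 - (G*a + a) = 2 - (a + G*a) = 2 + (-a - G*a) = 2 - a - G*a)
O(o, T) = 0
K(R, t) = 0 (K(R, t) = (R + 3)*0 + 0*(-2) = (3 + R)*0 + 0 = 0 + 0 = 0)
r + K(-84, -58) = -211 + 0 = -211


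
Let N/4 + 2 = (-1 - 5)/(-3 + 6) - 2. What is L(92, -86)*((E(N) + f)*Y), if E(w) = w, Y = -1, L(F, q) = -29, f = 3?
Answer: -609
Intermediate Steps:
N = -24 (N = -8 + 4*((-1 - 5)/(-3 + 6) - 2) = -8 + 4*(-6/3 - 2) = -8 + 4*(-6*⅓ - 2) = -8 + 4*(-2 - 2) = -8 + 4*(-4) = -8 - 16 = -24)
L(92, -86)*((E(N) + f)*Y) = -29*(-24 + 3)*(-1) = -(-609)*(-1) = -29*21 = -609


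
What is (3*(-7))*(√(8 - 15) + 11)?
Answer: -231 - 21*I*√7 ≈ -231.0 - 55.561*I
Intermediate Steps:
(3*(-7))*(√(8 - 15) + 11) = -21*(√(-7) + 11) = -21*(I*√7 + 11) = -21*(11 + I*√7) = -231 - 21*I*√7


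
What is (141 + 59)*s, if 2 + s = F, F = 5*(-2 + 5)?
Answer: 2600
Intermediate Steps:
F = 15 (F = 5*3 = 15)
s = 13 (s = -2 + 15 = 13)
(141 + 59)*s = (141 + 59)*13 = 200*13 = 2600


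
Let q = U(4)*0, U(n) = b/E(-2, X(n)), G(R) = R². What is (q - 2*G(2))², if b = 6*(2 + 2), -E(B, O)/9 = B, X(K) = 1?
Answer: 64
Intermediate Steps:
E(B, O) = -9*B
b = 24 (b = 6*4 = 24)
U(n) = 4/3 (U(n) = 24/((-9*(-2))) = 24/18 = 24*(1/18) = 4/3)
q = 0 (q = (4/3)*0 = 0)
(q - 2*G(2))² = (0 - 2*2²)² = (0 - 2*4)² = (0 - 8)² = (-8)² = 64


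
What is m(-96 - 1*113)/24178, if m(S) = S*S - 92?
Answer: 6227/3454 ≈ 1.8028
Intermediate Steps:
m(S) = -92 + S² (m(S) = S² - 92 = -92 + S²)
m(-96 - 1*113)/24178 = (-92 + (-96 - 1*113)²)/24178 = (-92 + (-96 - 113)²)*(1/24178) = (-92 + (-209)²)*(1/24178) = (-92 + 43681)*(1/24178) = 43589*(1/24178) = 6227/3454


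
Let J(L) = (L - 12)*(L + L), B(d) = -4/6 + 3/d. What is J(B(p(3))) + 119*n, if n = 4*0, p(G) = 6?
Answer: 73/18 ≈ 4.0556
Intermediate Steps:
B(d) = -⅔ + 3/d (B(d) = -4*⅙ + 3/d = -⅔ + 3/d)
J(L) = 2*L*(-12 + L) (J(L) = (-12 + L)*(2*L) = 2*L*(-12 + L))
n = 0
J(B(p(3))) + 119*n = 2*(-⅔ + 3/6)*(-12 + (-⅔ + 3/6)) + 119*0 = 2*(-⅔ + 3*(⅙))*(-12 + (-⅔ + 3*(⅙))) + 0 = 2*(-⅔ + ½)*(-12 + (-⅔ + ½)) + 0 = 2*(-⅙)*(-12 - ⅙) + 0 = 2*(-⅙)*(-73/6) + 0 = 73/18 + 0 = 73/18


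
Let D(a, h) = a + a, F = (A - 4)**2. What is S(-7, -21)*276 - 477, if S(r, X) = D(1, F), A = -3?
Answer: 75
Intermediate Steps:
F = 49 (F = (-3 - 4)**2 = (-7)**2 = 49)
D(a, h) = 2*a
S(r, X) = 2 (S(r, X) = 2*1 = 2)
S(-7, -21)*276 - 477 = 2*276 - 477 = 552 - 477 = 75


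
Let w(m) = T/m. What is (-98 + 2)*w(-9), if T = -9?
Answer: -96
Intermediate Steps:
w(m) = -9/m
(-98 + 2)*w(-9) = (-98 + 2)*(-9/(-9)) = -(-864)*(-1)/9 = -96*1 = -96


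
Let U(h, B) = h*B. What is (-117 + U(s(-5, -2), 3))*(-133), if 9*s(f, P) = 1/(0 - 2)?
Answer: 93499/6 ≈ 15583.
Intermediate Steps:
s(f, P) = -1/18 (s(f, P) = 1/(9*(0 - 2)) = (⅑)/(-2) = (⅑)*(-½) = -1/18)
U(h, B) = B*h
(-117 + U(s(-5, -2), 3))*(-133) = (-117 + 3*(-1/18))*(-133) = (-117 - ⅙)*(-133) = -703/6*(-133) = 93499/6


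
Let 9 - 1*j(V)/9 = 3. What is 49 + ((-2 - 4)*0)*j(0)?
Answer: 49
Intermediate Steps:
j(V) = 54 (j(V) = 81 - 9*3 = 81 - 27 = 54)
49 + ((-2 - 4)*0)*j(0) = 49 + ((-2 - 4)*0)*54 = 49 - 6*0*54 = 49 + 0*54 = 49 + 0 = 49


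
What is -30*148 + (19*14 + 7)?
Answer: -4167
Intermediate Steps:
-30*148 + (19*14 + 7) = -4440 + (266 + 7) = -4440 + 273 = -4167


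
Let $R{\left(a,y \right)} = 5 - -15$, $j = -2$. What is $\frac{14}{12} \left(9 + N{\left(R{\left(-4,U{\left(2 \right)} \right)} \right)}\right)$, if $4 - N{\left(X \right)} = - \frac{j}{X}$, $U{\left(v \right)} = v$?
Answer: $\frac{301}{20} \approx 15.05$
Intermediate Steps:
$R{\left(a,y \right)} = 20$ ($R{\left(a,y \right)} = 5 + 15 = 20$)
$N{\left(X \right)} = 4 - \frac{2}{X}$ ($N{\left(X \right)} = 4 - - \frac{-2}{X} = 4 - \frac{2}{X}$)
$\frac{14}{12} \left(9 + N{\left(R{\left(-4,U{\left(2 \right)} \right)} \right)}\right) = \frac{14}{12} \left(9 + \left(4 - \frac{2}{20}\right)\right) = 14 \cdot \frac{1}{12} \left(9 + \left(4 - \frac{1}{10}\right)\right) = \frac{7 \left(9 + \left(4 - \frac{1}{10}\right)\right)}{6} = \frac{7 \left(9 + \frac{39}{10}\right)}{6} = \frac{7}{6} \cdot \frac{129}{10} = \frac{301}{20}$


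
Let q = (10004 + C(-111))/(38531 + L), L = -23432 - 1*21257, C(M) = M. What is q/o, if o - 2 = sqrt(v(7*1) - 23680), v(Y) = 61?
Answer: -9893/72735217 + 9893*I*sqrt(23619)/145470434 ≈ -0.00013601 + 0.010452*I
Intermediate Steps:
L = -44689 (L = -23432 - 21257 = -44689)
o = 2 + I*sqrt(23619) (o = 2 + sqrt(61 - 23680) = 2 + sqrt(-23619) = 2 + I*sqrt(23619) ≈ 2.0 + 153.68*I)
q = -9893/6158 (q = (10004 - 111)/(38531 - 44689) = 9893/(-6158) = 9893*(-1/6158) = -9893/6158 ≈ -1.6065)
q/o = -9893/(6158*(2 + I*sqrt(23619)))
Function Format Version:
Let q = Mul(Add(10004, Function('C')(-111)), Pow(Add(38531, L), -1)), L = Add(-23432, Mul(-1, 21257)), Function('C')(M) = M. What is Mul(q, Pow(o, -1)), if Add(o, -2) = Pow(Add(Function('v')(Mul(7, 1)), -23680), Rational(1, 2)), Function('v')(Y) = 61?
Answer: Add(Rational(-9893, 72735217), Mul(Rational(9893, 145470434), I, Pow(23619, Rational(1, 2)))) ≈ Add(-0.00013601, Mul(0.010452, I))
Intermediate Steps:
L = -44689 (L = Add(-23432, -21257) = -44689)
o = Add(2, Mul(I, Pow(23619, Rational(1, 2)))) (o = Add(2, Pow(Add(61, -23680), Rational(1, 2))) = Add(2, Pow(-23619, Rational(1, 2))) = Add(2, Mul(I, Pow(23619, Rational(1, 2)))) ≈ Add(2.0000, Mul(153.68, I)))
q = Rational(-9893, 6158) (q = Mul(Add(10004, -111), Pow(Add(38531, -44689), -1)) = Mul(9893, Pow(-6158, -1)) = Mul(9893, Rational(-1, 6158)) = Rational(-9893, 6158) ≈ -1.6065)
Mul(q, Pow(o, -1)) = Mul(Rational(-9893, 6158), Pow(Add(2, Mul(I, Pow(23619, Rational(1, 2)))), -1))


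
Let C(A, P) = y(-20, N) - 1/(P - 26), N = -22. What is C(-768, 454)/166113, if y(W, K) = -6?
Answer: -2569/71096364 ≈ -3.6134e-5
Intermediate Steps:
C(A, P) = -6 - 1/(-26 + P) (C(A, P) = -6 - 1/(P - 26) = -6 - 1/(-26 + P))
C(-768, 454)/166113 = ((155 - 6*454)/(-26 + 454))/166113 = ((155 - 2724)/428)*(1/166113) = ((1/428)*(-2569))*(1/166113) = -2569/428*1/166113 = -2569/71096364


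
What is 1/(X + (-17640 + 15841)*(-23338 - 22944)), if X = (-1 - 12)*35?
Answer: 1/83260863 ≈ 1.2010e-8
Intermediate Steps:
X = -455 (X = -13*35 = -455)
1/(X + (-17640 + 15841)*(-23338 - 22944)) = 1/(-455 + (-17640 + 15841)*(-23338 - 22944)) = 1/(-455 - 1799*(-46282)) = 1/(-455 + 83261318) = 1/83260863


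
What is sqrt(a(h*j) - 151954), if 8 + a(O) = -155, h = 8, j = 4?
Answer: I*sqrt(152117) ≈ 390.02*I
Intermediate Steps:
a(O) = -163 (a(O) = -8 - 155 = -163)
sqrt(a(h*j) - 151954) = sqrt(-163 - 151954) = sqrt(-152117) = I*sqrt(152117)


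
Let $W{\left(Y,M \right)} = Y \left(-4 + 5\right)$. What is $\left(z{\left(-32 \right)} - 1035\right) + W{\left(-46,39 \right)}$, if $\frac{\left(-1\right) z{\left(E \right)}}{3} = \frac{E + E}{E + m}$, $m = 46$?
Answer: $- \frac{7471}{7} \approx -1067.3$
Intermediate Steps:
$W{\left(Y,M \right)} = Y$ ($W{\left(Y,M \right)} = Y 1 = Y$)
$z{\left(E \right)} = - \frac{6 E}{46 + E}$ ($z{\left(E \right)} = - 3 \frac{E + E}{E + 46} = - 3 \frac{2 E}{46 + E} = - \frac{6 E}{46 + E}$)
$\left(z{\left(-32 \right)} - 1035\right) + W{\left(-46,39 \right)} = \left(\left(-6\right) \left(-32\right) \frac{1}{46 - 32} - 1035\right) - 46 = \left(\left(-6\right) \left(-32\right) \frac{1}{14} - 1035\right) - 46 = \left(\frac{96}{7} - 1035\right) - 46 = - \frac{7149}{7} - 46 = - \frac{7471}{7}$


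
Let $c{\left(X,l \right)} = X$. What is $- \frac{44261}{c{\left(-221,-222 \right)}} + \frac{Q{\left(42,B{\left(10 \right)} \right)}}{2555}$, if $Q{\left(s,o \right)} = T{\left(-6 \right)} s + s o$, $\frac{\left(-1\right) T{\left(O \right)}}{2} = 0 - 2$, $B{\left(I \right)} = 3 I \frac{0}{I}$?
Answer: $\frac{16160569}{80665} \approx 200.34$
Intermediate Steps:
$B{\left(I \right)} = 0$ ($B{\left(I \right)} = 3 I 0 = 0$)
$T{\left(O \right)} = 4$ ($T{\left(O \right)} = - 2 \left(0 - 2\right) = \left(-2\right) \left(-2\right) = 4$)
$Q{\left(s,o \right)} = 4 s + o s$ ($Q{\left(s,o \right)} = 4 s + s o = 4 s + o s$)
$- \frac{44261}{c{\left(-221,-222 \right)}} + \frac{Q{\left(42,B{\left(10 \right)} \right)}}{2555} = - \frac{44261}{-221} + \frac{42 \left(4 + 0\right)}{2555} = \left(-44261\right) \left(- \frac{1}{221}\right) + 42 \cdot 4 \cdot \frac{1}{2555} = \frac{44261}{221} + 168 \cdot \frac{1}{2555} = \frac{44261}{221} + \frac{24}{365} = \frac{16160569}{80665}$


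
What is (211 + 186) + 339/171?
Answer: 22742/57 ≈ 398.98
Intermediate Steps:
(211 + 186) + 339/171 = 397 + 339*(1/171) = 397 + 113/57 = 22742/57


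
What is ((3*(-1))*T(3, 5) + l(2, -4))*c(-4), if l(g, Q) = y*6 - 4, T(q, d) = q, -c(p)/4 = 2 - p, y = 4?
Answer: -264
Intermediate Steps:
c(p) = -8 + 4*p (c(p) = -4*(2 - p) = -8 + 4*p)
l(g, Q) = 20 (l(g, Q) = 4*6 - 4 = 24 - 4 = 20)
((3*(-1))*T(3, 5) + l(2, -4))*c(-4) = ((3*(-1))*3 + 20)*(-8 + 4*(-4)) = (-3*3 + 20)*(-8 - 16) = (-9 + 20)*(-24) = 11*(-24) = -264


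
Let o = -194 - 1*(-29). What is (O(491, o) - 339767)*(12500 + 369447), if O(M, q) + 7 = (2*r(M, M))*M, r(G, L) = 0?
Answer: -129775659978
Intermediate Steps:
o = -165 (o = -194 + 29 = -165)
O(M, q) = -7 (O(M, q) = -7 + (2*0)*M = -7 + 0*M = -7 + 0 = -7)
(O(491, o) - 339767)*(12500 + 369447) = (-7 - 339767)*(12500 + 369447) = -339774*381947 = -129775659978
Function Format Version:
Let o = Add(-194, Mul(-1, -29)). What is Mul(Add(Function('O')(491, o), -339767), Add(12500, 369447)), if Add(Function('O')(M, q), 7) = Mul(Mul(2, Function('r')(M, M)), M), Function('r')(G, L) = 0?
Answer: -129775659978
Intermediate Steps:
o = -165 (o = Add(-194, 29) = -165)
Function('O')(M, q) = -7 (Function('O')(M, q) = Add(-7, Mul(Mul(2, 0), M)) = Add(-7, Mul(0, M)) = Add(-7, 0) = -7)
Mul(Add(Function('O')(491, o), -339767), Add(12500, 369447)) = Mul(Add(-7, -339767), Add(12500, 369447)) = Mul(-339774, 381947) = -129775659978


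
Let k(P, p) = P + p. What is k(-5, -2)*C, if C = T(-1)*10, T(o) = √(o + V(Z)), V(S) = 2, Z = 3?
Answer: -70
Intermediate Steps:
T(o) = √(2 + o) (T(o) = √(o + 2) = √(2 + o))
C = 10 (C = √(2 - 1)*10 = √1*10 = 1*10 = 10)
k(-5, -2)*C = (-5 - 2)*10 = -7*10 = -70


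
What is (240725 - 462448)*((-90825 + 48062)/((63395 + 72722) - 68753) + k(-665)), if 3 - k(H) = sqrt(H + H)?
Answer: -35326903867/67364 + 221723*I*sqrt(1330) ≈ -5.2442e+5 + 8.0861e+6*I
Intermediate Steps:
k(H) = 3 - sqrt(2)*sqrt(H) (k(H) = 3 - sqrt(H + H) = 3 - sqrt(2*H) = 3 - sqrt(2)*sqrt(H))
(240725 - 462448)*((-90825 + 48062)/((63395 + 72722) - 68753) + k(-665)) = (240725 - 462448)*((-90825 + 48062)/((63395 + 72722) - 68753) + (3 - sqrt(2)*sqrt(-665))) = -221723*(-42763/(136117 - 68753) + (3 - sqrt(2)*I*sqrt(665))) = -221723*(-42763/67364 + (3 - I*sqrt(1330))) = -221723*(159329/67364 - I*sqrt(1330)) = -35326903867/67364 + 221723*I*sqrt(1330)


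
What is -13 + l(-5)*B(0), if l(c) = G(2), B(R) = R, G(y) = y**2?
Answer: -13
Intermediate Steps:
l(c) = 4 (l(c) = 2**2 = 4)
-13 + l(-5)*B(0) = -13 + 4*0 = -13 + 0 = -13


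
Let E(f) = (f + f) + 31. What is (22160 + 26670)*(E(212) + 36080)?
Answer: 1784004050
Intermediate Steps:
E(f) = 31 + 2*f (E(f) = 2*f + 31 = 31 + 2*f)
(22160 + 26670)*(E(212) + 36080) = (22160 + 26670)*((31 + 2*212) + 36080) = 48830*((31 + 424) + 36080) = 48830*(455 + 36080) = 48830*36535 = 1784004050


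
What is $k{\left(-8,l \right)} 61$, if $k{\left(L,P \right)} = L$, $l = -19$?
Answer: $-488$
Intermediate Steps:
$k{\left(-8,l \right)} 61 = \left(-8\right) 61 = -488$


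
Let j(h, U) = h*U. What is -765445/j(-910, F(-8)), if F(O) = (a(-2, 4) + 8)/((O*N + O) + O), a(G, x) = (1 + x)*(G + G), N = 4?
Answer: 306178/91 ≈ 3364.6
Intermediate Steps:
a(G, x) = 2*G*(1 + x) (a(G, x) = (1 + x)*(2*G) = 2*G*(1 + x))
F(O) = -2/O (F(O) = (2*(-2)*(1 + 4) + 8)/((O*4 + O) + O) = (2*(-2)*5 + 8)/((4*O + O) + O) = (-20 + 8)/(5*O + O) = -12*1/(6*O) = -2/O)
j(h, U) = U*h
-765445/j(-910, F(-8)) = -765445/(-2/(-8)*(-910)) = -765445/(-2*(-⅛)*(-910)) = -765445/((¼)*(-910)) = -765445/(-455/2) = -765445*(-2/455) = 306178/91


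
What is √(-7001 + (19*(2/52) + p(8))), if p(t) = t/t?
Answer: I*√4731506/26 ≈ 83.662*I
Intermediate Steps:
p(t) = 1
√(-7001 + (19*(2/52) + p(8))) = √(-7001 + (19*(2/52) + 1)) = √(-7001 + (19*(2*(1/52)) + 1)) = √(-7001 + (19*(1/26) + 1)) = √(-7001 + (19/26 + 1)) = √(-7001 + 45/26) = √(-181981/26) = I*√4731506/26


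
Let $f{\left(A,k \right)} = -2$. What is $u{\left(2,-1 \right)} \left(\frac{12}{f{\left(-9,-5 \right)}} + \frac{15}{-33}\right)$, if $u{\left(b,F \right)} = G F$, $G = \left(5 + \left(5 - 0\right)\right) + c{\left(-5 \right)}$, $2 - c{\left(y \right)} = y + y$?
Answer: $142$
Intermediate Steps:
$c{\left(y \right)} = 2 - 2 y$ ($c{\left(y \right)} = 2 - \left(y + y\right) = 2 - 2 y$)
$G = 22$ ($G = \left(5 + \left(5 - 0\right)\right) + \left(2 - -10\right) = \left(5 + \left(5 + 0\right)\right) + \left(2 + 10\right) = \left(5 + 5\right) + 12 = 10 + 12 = 22$)
$u{\left(b,F \right)} = 22 F$
$u{\left(2,-1 \right)} \left(\frac{12}{f{\left(-9,-5 \right)}} + \frac{15}{-33}\right) = 22 \left(-1\right) \left(\frac{12}{-2} + \frac{15}{-33}\right) = - 22 \left(12 \left(- \frac{1}{2}\right) + 15 \left(- \frac{1}{33}\right)\right) = - 22 \left(-6 - \frac{5}{11}\right) = \left(-22\right) \left(- \frac{71}{11}\right) = 142$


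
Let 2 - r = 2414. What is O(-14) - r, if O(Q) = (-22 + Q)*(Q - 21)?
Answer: 3672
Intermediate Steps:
O(Q) = (-22 + Q)*(-21 + Q)
r = -2412 (r = 2 - 1*2414 = 2 - 2414 = -2412)
O(-14) - r = (462 + (-14)² - 43*(-14)) - 1*(-2412) = (462 + 196 + 602) + 2412 = 1260 + 2412 = 3672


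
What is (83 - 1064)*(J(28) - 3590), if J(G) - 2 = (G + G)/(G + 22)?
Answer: 87968232/25 ≈ 3.5187e+6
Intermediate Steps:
J(G) = 2 + 2*G/(22 + G) (J(G) = 2 + (G + G)/(G + 22) = 2 + (2*G)/(22 + G) = 2 + 2*G/(22 + G))
(83 - 1064)*(J(28) - 3590) = (83 - 1064)*(4*(11 + 28)/(22 + 28) - 3590) = -981*(4*39/50 - 3590) = -981*(4*(1/50)*39 - 3590) = -981*(78/25 - 3590) = -981*(-89672/25) = 87968232/25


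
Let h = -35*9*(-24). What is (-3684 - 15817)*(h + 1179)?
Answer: -170419239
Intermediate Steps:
h = 7560 (h = -315*(-24) = 7560)
(-3684 - 15817)*(h + 1179) = (-3684 - 15817)*(7560 + 1179) = -19501*8739 = -170419239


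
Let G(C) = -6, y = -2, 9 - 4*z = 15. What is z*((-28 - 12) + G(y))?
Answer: 69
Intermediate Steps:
z = -3/2 (z = 9/4 - ¼*15 = 9/4 - 15/4 = -3/2 ≈ -1.5000)
z*((-28 - 12) + G(y)) = -3*((-28 - 12) - 6)/2 = -3*(-40 - 6)/2 = -3/2*(-46) = 69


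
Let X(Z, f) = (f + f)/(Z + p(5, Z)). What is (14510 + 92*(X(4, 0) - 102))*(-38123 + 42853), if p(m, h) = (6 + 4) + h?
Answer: 24245980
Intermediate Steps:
p(m, h) = 10 + h
X(Z, f) = 2*f/(10 + 2*Z) (X(Z, f) = (f + f)/(Z + (10 + Z)) = (2*f)/(10 + 2*Z) = 2*f/(10 + 2*Z))
(14510 + 92*(X(4, 0) - 102))*(-38123 + 42853) = (14510 + 92*(0/(5 + 4) - 102))*(-38123 + 42853) = (14510 + 92*(0/9 - 102))*4730 = (14510 + 92*(0*(1/9) - 102))*4730 = (14510 + 92*(0 - 102))*4730 = (14510 + 92*(-102))*4730 = (14510 - 9384)*4730 = 5126*4730 = 24245980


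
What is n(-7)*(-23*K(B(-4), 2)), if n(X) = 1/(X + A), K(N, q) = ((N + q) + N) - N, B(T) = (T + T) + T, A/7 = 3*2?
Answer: 46/7 ≈ 6.5714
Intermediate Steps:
A = 42 (A = 7*(3*2) = 7*6 = 42)
B(T) = 3*T (B(T) = 2*T + T = 3*T)
K(N, q) = N + q (K(N, q) = (q + 2*N) - N = N + q)
n(X) = 1/(42 + X) (n(X) = 1/(X + 42) = 1/(42 + X))
n(-7)*(-23*K(B(-4), 2)) = (-23*(3*(-4) + 2))/(42 - 7) = (-23*(-12 + 2))/35 = (-23*(-10))/35 = (1/35)*230 = 46/7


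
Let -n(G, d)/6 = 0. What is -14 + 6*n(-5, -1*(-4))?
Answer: -14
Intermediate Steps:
n(G, d) = 0 (n(G, d) = -6*0 = 0)
-14 + 6*n(-5, -1*(-4)) = -14 + 6*0 = -14 + 0 = -14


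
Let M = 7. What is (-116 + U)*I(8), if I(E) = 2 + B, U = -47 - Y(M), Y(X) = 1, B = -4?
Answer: 328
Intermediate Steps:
U = -48 (U = -47 - 1*1 = -47 - 1 = -48)
I(E) = -2 (I(E) = 2 - 4 = -2)
(-116 + U)*I(8) = (-116 - 48)*(-2) = -164*(-2) = 328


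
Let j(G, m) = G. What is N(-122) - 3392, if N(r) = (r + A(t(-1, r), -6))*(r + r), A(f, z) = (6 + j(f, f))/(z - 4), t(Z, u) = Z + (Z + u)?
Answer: 117484/5 ≈ 23497.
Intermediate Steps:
t(Z, u) = u + 2*Z
A(f, z) = (6 + f)/(-4 + z) (A(f, z) = (6 + f)/(z - 4) = (6 + f)/(-4 + z))
N(r) = 2*r*(-⅖ + 9*r/10) (N(r) = (r + (6 + (r + 2*(-1)))/(-4 - 6))*(r + r) = (r + (6 + (r - 2))/(-10))*(2*r) = (r - (6 + (-2 + r))/10)*(2*r) = (r - (4 + r)/10)*(2*r) = (r + (-⅖ - r/10))*(2*r) = (-⅖ + 9*r/10)*(2*r) = 2*r*(-⅖ + 9*r/10))
N(-122) - 3392 = (⅕)*(-122)*(-4 + 9*(-122)) - 3392 = (⅕)*(-122)*(-4 - 1098) - 3392 = (⅕)*(-122)*(-1102) - 3392 = 134444/5 - 3392 = 117484/5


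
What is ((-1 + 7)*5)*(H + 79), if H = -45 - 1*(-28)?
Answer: 1860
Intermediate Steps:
H = -17 (H = -45 + 28 = -17)
((-1 + 7)*5)*(H + 79) = ((-1 + 7)*5)*(-17 + 79) = (6*5)*62 = 30*62 = 1860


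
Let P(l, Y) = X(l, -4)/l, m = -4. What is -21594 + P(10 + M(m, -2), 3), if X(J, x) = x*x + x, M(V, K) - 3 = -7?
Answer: -21592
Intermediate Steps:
M(V, K) = -4 (M(V, K) = 3 - 7 = -4)
X(J, x) = x + x**2 (X(J, x) = x**2 + x = x + x**2)
P(l, Y) = 12/l (P(l, Y) = (-4*(1 - 4))/l = (-4*(-3))/l = 12/l)
-21594 + P(10 + M(m, -2), 3) = -21594 + 12/(10 - 4) = -21594 + 12/6 = -21594 + 12*(1/6) = -21594 + 2 = -21592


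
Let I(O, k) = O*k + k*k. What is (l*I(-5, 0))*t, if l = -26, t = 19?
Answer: 0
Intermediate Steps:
I(O, k) = k² + O*k (I(O, k) = O*k + k² = k² + O*k)
(l*I(-5, 0))*t = -0*(-5 + 0)*19 = -0*(-5)*19 = -26*0*19 = 0*19 = 0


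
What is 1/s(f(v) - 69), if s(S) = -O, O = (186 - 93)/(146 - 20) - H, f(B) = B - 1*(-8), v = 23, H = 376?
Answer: 42/15761 ≈ 0.0026648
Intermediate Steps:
f(B) = 8 + B (f(B) = B + 8 = 8 + B)
O = -15761/42 (O = (186 - 93)/(146 - 20) - 1*376 = 93/126 - 376 = 93*(1/126) - 376 = 31/42 - 376 = -15761/42 ≈ -375.26)
s(S) = 15761/42 (s(S) = -1*(-15761/42) = 15761/42)
1/s(f(v) - 69) = 1/(15761/42) = 42/15761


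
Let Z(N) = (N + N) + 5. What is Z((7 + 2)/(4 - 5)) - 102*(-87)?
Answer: 8861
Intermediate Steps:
Z(N) = 5 + 2*N (Z(N) = 2*N + 5 = 5 + 2*N)
Z((7 + 2)/(4 - 5)) - 102*(-87) = (5 + 2*((7 + 2)/(4 - 5))) - 102*(-87) = (5 + 2*(9/(-1))) + 8874 = (5 + 2*(9*(-1))) + 8874 = (5 + 2*(-9)) + 8874 = (5 - 18) + 8874 = -13 + 8874 = 8861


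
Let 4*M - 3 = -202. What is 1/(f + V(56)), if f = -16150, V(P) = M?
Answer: -4/64799 ≈ -6.1729e-5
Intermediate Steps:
M = -199/4 (M = 3/4 + (1/4)*(-202) = 3/4 - 101/2 = -199/4 ≈ -49.750)
V(P) = -199/4
1/(f + V(56)) = 1/(-16150 - 199/4) = 1/(-64799/4) = -4/64799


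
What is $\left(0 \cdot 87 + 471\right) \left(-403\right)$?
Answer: $-189813$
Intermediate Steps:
$\left(0 \cdot 87 + 471\right) \left(-403\right) = \left(0 + 471\right) \left(-403\right) = 471 \left(-403\right) = -189813$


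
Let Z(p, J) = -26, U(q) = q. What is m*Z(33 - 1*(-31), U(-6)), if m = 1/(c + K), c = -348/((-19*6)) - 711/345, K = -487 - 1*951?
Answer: 56810/3139863 ≈ 0.018093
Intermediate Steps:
K = -1438 (K = -487 - 951 = -1438)
c = 2167/2185 (c = -348/(-114) - 711*1/345 = -348*(-1/114) - 237/115 = 58/19 - 237/115 = 2167/2185 ≈ 0.99176)
m = -2185/3139863 (m = 1/(2167/2185 - 1438) = 1/(-3139863/2185) = -2185/3139863 ≈ -0.00069589)
m*Z(33 - 1*(-31), U(-6)) = -2185/3139863*(-26) = 56810/3139863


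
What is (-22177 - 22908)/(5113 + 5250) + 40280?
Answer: 417376555/10363 ≈ 40276.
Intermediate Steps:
(-22177 - 22908)/(5113 + 5250) + 40280 = -45085/10363 + 40280 = 417376555/10363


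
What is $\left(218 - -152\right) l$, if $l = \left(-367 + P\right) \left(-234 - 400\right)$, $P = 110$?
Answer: $60287060$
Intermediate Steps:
$l = 162938$ ($l = \left(-367 + 110\right) \left(-234 - 400\right) = \left(-257\right) \left(-634\right) = 162938$)
$\left(218 - -152\right) l = \left(218 - -152\right) 162938 = \left(218 + 152\right) 162938 = 370 \cdot 162938 = 60287060$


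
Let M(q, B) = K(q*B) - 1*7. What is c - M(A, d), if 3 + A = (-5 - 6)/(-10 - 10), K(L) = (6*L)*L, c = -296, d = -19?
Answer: -2658083/200 ≈ -13290.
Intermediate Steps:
K(L) = 6*L**2
A = -49/20 (A = -3 + (-5 - 6)/(-10 - 10) = -3 - 11/(-20) = -3 - 11*(-1/20) = -3 + 11/20 = -49/20 ≈ -2.4500)
M(q, B) = -7 + 6*B**2*q**2 (M(q, B) = 6*(q*B)**2 - 1*7 = 6*(B*q)**2 - 7 = 6*(B**2*q**2) - 7 = 6*B**2*q**2 - 7 = -7 + 6*B**2*q**2)
c - M(A, d) = -296 - (-7 + 6*(-19)**2*(-49/20)**2) = -296 - (-7 + 6*361*(2401/400)) = -296 - (-7 + 2600283/200) = -296 - 1*2598883/200 = -296 - 2598883/200 = -2658083/200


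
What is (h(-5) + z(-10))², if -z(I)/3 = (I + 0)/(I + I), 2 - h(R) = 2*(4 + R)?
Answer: 25/4 ≈ 6.2500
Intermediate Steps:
h(R) = -6 - 2*R (h(R) = 2 - 2*(4 + R) = 2 - (8 + 2*R) = 2 + (-8 - 2*R) = -6 - 2*R)
z(I) = -3/2 (z(I) = -3*(I + 0)/(I + I) = -3*I/(2*I) = -3*I*1/(2*I) = -3*½ = -3/2)
(h(-5) + z(-10))² = ((-6 - 2*(-5)) - 3/2)² = ((-6 + 10) - 3/2)² = (4 - 3/2)² = (5/2)² = 25/4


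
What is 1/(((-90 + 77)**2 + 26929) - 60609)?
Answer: -1/33511 ≈ -2.9841e-5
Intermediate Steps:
1/(((-90 + 77)**2 + 26929) - 60609) = 1/(((-13)**2 + 26929) - 60609) = 1/((169 + 26929) - 60609) = 1/(27098 - 60609) = 1/(-33511) = -1/33511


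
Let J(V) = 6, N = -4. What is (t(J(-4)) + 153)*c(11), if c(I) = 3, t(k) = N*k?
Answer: 387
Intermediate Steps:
t(k) = -4*k
(t(J(-4)) + 153)*c(11) = (-4*6 + 153)*3 = (-24 + 153)*3 = 129*3 = 387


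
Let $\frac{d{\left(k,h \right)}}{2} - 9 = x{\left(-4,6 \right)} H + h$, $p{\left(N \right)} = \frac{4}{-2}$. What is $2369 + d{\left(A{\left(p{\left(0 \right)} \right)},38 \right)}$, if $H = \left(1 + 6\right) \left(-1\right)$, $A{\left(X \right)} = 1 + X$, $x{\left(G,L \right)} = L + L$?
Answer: $2295$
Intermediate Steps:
$p{\left(N \right)} = -2$ ($p{\left(N \right)} = 4 \left(- \frac{1}{2}\right) = -2$)
$x{\left(G,L \right)} = 2 L$
$H = -7$ ($H = 7 \left(-1\right) = -7$)
$d{\left(k,h \right)} = -150 + 2 h$ ($d{\left(k,h \right)} = 18 + 2 \left(2 \cdot 6 \left(-7\right) + h\right) = 18 + 2 \left(12 \left(-7\right) + h\right) = 18 + 2 \left(-84 + h\right) = 18 + \left(-168 + 2 h\right) = -150 + 2 h$)
$2369 + d{\left(A{\left(p{\left(0 \right)} \right)},38 \right)} = 2369 + \left(-150 + 2 \cdot 38\right) = 2369 + \left(-150 + 76\right) = 2369 - 74 = 2295$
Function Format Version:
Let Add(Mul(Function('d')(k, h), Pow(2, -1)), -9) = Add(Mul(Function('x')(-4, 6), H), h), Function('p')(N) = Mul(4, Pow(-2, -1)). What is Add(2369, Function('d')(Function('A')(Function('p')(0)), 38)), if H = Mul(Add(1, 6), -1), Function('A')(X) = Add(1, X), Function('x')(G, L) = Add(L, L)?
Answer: 2295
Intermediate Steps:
Function('p')(N) = -2 (Function('p')(N) = Mul(4, Rational(-1, 2)) = -2)
Function('x')(G, L) = Mul(2, L)
H = -7 (H = Mul(7, -1) = -7)
Function('d')(k, h) = Add(-150, Mul(2, h)) (Function('d')(k, h) = Add(18, Mul(2, Add(Mul(Mul(2, 6), -7), h))) = Add(18, Mul(2, Add(Mul(12, -7), h))) = Add(18, Mul(2, Add(-84, h))) = Add(18, Add(-168, Mul(2, h))) = Add(-150, Mul(2, h)))
Add(2369, Function('d')(Function('A')(Function('p')(0)), 38)) = Add(2369, Add(-150, Mul(2, 38))) = Add(2369, Add(-150, 76)) = Add(2369, -74) = 2295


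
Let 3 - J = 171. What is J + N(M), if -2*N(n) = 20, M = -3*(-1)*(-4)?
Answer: -178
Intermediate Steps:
M = -12 (M = 3*(-4) = -12)
N(n) = -10 (N(n) = -½*20 = -10)
J = -168 (J = 3 - 1*171 = 3 - 171 = -168)
J + N(M) = -168 - 10 = -178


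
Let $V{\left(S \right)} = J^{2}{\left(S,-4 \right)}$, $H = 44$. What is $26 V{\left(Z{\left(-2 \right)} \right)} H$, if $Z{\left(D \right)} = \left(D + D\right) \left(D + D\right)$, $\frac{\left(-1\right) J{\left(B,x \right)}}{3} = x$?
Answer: $164736$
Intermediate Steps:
$J{\left(B,x \right)} = - 3 x$
$Z{\left(D \right)} = 4 D^{2}$ ($Z{\left(D \right)} = 2 D 2 D = 4 D^{2}$)
$V{\left(S \right)} = 144$ ($V{\left(S \right)} = \left(\left(-3\right) \left(-4\right)\right)^{2} = 12^{2} = 144$)
$26 V{\left(Z{\left(-2 \right)} \right)} H = 26 \cdot 144 \cdot 44 = 3744 \cdot 44 = 164736$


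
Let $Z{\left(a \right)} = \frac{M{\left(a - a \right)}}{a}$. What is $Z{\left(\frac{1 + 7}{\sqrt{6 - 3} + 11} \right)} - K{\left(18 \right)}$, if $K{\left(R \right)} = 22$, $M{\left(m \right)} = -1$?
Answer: $- \frac{187}{8} - \frac{\sqrt{3}}{8} \approx -23.591$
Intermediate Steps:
$Z{\left(a \right)} = - \frac{1}{a}$
$Z{\left(\frac{1 + 7}{\sqrt{6 - 3} + 11} \right)} - K{\left(18 \right)} = - \frac{1}{\left(1 + 7\right) \frac{1}{\sqrt{6 - 3} + 11}} - 22 = - \frac{1}{8 \frac{1}{\sqrt{3} + 11}} - 22 = - \frac{1}{8 \frac{1}{11 + \sqrt{3}}} - 22 = - (\frac{11}{8} + \frac{\sqrt{3}}{8}) - 22 = \left(- \frac{11}{8} - \frac{\sqrt{3}}{8}\right) - 22 = - \frac{187}{8} - \frac{\sqrt{3}}{8}$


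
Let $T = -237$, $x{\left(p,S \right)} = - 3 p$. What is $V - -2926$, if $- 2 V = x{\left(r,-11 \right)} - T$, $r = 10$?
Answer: $\frac{5645}{2} \approx 2822.5$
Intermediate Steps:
$V = - \frac{207}{2}$ ($V = - \frac{\left(-3\right) 10 - -237}{2} = - \frac{-30 + 237}{2} = \left(- \frac{1}{2}\right) 207 = - \frac{207}{2} \approx -103.5$)
$V - -2926 = - \frac{207}{2} - -2926 = - \frac{207}{2} + 2926 = \frac{5645}{2}$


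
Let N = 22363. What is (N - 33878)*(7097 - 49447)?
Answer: 487660250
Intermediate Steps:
(N - 33878)*(7097 - 49447) = (22363 - 33878)*(7097 - 49447) = -11515*(-42350) = 487660250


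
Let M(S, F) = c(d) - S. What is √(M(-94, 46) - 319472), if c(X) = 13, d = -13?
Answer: 3*I*√35485 ≈ 565.12*I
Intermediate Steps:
M(S, F) = 13 - S
√(M(-94, 46) - 319472) = √((13 - 1*(-94)) - 319472) = √((13 + 94) - 319472) = √(107 - 319472) = √(-319365) = 3*I*√35485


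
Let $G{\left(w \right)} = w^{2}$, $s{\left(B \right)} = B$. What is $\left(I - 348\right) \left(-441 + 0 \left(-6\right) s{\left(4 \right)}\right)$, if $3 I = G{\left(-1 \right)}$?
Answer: $153321$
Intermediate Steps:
$I = \frac{1}{3}$ ($I = \frac{\left(-1\right)^{2}}{3} = \frac{1}{3} \cdot 1 = \frac{1}{3} \approx 0.33333$)
$\left(I - 348\right) \left(-441 + 0 \left(-6\right) s{\left(4 \right)}\right) = \left(\frac{1}{3} - 348\right) \left(-441 + 0 \left(-6\right) 4\right) = - \frac{1043 \left(-441 + 0 \cdot 4\right)}{3} = - \frac{1043 \left(-441 + 0\right)}{3} = \left(- \frac{1043}{3}\right) \left(-441\right) = 153321$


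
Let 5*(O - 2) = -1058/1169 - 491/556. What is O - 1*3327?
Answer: -10806813727/3249820 ≈ -3325.4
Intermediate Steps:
O = 5337413/3249820 (O = 2 + (-1058/1169 - 491/556)/5 = 2 + (⅕)*(-1162227/649964) = 2 - 1162227/3249820 = 5337413/3249820 ≈ 1.6424)
O - 1*3327 = 5337413/3249820 - 1*3327 = 5337413/3249820 - 3327 = -10806813727/3249820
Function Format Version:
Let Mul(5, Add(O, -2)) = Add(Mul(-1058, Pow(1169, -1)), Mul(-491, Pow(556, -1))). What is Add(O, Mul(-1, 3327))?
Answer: Rational(-10806813727, 3249820) ≈ -3325.4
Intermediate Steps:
O = Rational(5337413, 3249820) (O = Add(2, Mul(Rational(1, 5), Add(Mul(-1058, Pow(1169, -1)), Mul(-491, Pow(556, -1))))) = Add(2, Mul(Rational(1, 5), Add(Mul(-1058, Rational(1, 1169)), Mul(-491, Rational(1, 556))))) = Add(2, Mul(Rational(1, 5), Add(Rational(-1058, 1169), Rational(-491, 556)))) = Add(2, Mul(Rational(1, 5), Rational(-1162227, 649964))) = Add(2, Rational(-1162227, 3249820)) = Rational(5337413, 3249820) ≈ 1.6424)
Add(O, Mul(-1, 3327)) = Add(Rational(5337413, 3249820), Mul(-1, 3327)) = Add(Rational(5337413, 3249820), -3327) = Rational(-10806813727, 3249820)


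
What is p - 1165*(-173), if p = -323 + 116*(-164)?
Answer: 182198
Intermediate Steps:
p = -19347 (p = -323 - 19024 = -19347)
p - 1165*(-173) = -19347 - 1165*(-173) = -19347 + 201545 = 182198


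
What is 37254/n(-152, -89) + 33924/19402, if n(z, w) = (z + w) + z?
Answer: -118244996/1270831 ≈ -93.045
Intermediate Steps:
n(z, w) = w + 2*z (n(z, w) = (w + z) + z = w + 2*z)
37254/n(-152, -89) + 33924/19402 = 37254/(-89 + 2*(-152)) + 33924/19402 = 37254/(-89 - 304) + 33924*(1/19402) = 37254/(-393) + 16962/9701 = 37254*(-1/393) + 16962/9701 = -12418/131 + 16962/9701 = -118244996/1270831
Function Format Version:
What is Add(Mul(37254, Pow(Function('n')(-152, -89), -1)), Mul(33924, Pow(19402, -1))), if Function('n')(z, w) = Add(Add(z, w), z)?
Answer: Rational(-118244996, 1270831) ≈ -93.045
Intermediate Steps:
Function('n')(z, w) = Add(w, Mul(2, z)) (Function('n')(z, w) = Add(Add(w, z), z) = Add(w, Mul(2, z)))
Add(Mul(37254, Pow(Function('n')(-152, -89), -1)), Mul(33924, Pow(19402, -1))) = Add(Mul(37254, Pow(Add(-89, Mul(2, -152)), -1)), Mul(33924, Pow(19402, -1))) = Add(Mul(37254, Pow(Add(-89, -304), -1)), Mul(33924, Rational(1, 19402))) = Add(Mul(37254, Pow(-393, -1)), Rational(16962, 9701)) = Add(Mul(37254, Rational(-1, 393)), Rational(16962, 9701)) = Add(Rational(-12418, 131), Rational(16962, 9701)) = Rational(-118244996, 1270831)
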